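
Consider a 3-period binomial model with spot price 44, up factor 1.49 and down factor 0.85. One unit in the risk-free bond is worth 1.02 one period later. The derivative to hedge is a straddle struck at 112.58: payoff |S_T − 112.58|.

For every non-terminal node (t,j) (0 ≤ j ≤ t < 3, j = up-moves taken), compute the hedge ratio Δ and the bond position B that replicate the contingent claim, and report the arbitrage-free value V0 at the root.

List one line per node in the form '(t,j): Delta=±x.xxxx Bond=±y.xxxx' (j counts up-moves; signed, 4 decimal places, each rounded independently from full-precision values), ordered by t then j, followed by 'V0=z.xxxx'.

The replicating-portfolio and risk-neutral prices coincide; use p* = (1.02−0.85)/(1.49−0.85) = 0.2656 for the latter.
Terminal payoffs: V(3,0)=85.5585, V(3,1)=65.2129, V(3,2)=29.5483, V(3,3)=32.9698
Node (2,0) S=31.7900: V=(p*·65.2129+(1−p*)·85.5585)/1.02=78.5825; Δ=(65.2129−85.5585)/(47.3671−27.0215)=-1.0000; B=V−Δ·S=110.3725
Node (2,1) S=55.7260: V=(p*·29.5483+(1−p*)·65.2129)/1.02=54.6465; Δ=(29.5483−65.2129)/(83.0317−47.3671)=-1.0000; B=V−Δ·S=110.3725
Node (2,2) S=97.6844: V=(p*·32.9698+(1−p*)·29.5483)/1.02=29.8599; Δ=(32.9698−29.5483)/(145.5498−83.0317)=0.0547; B=V−Δ·S=24.5138
Node (1,0) S=37.4000: V=(p*·54.6465+(1−p*)·78.5825)/1.02=70.8084; Δ=(54.6465−78.5825)/(55.7260−31.7900)=-1.0000; B=V−Δ·S=108.2084
Node (1,1) S=65.5600: V=(p*·29.8599+(1−p*)·54.6465)/1.02=47.1202; Δ=(29.8599−54.6465)/(97.6844−55.7260)=-0.5907; B=V−Δ·S=85.8493
Node (0,0) S=44.0000: V=(p*·47.1202+(1−p*)·70.8084)/1.02=63.2512; Δ=(47.1202−70.8084)/(65.5600−37.4000)=-0.8412; B=V−Δ·S=100.2640
Each (Δ,B) replicates both successor values, so the strategy is self-financing and V0 is arbitrage-free.

(0,0): Delta=-0.8412 Bond=100.2640
(1,0): Delta=-1.0000 Bond=108.2084
(1,1): Delta=-0.5907 Bond=85.8493
(2,0): Delta=-1.0000 Bond=110.3725
(2,1): Delta=-1.0000 Bond=110.3725
(2,2): Delta=0.0547 Bond=24.5138
V0=63.2512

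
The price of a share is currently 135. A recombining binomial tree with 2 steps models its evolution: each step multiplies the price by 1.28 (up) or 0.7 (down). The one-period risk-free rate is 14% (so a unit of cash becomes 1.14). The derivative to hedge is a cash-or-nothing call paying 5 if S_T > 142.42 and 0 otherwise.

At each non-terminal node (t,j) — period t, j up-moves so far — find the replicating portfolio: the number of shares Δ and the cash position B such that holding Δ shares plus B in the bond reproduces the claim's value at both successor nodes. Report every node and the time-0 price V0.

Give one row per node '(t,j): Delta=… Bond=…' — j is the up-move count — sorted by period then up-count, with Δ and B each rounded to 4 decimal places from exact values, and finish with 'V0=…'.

(0,0): Delta=0.0425 Bond=-3.5225
(1,0): Delta=0.0000 Bond=0.0000
(1,1): Delta=0.0499 Bond=-5.2934
V0=2.2142

The replicating-portfolio and risk-neutral prices coincide; use p* = (1.14−0.7)/(1.28−0.7) = 0.7586 for the latter.
Terminal payoffs: V(2,0)=0.0000, V(2,1)=0.0000, V(2,2)=5.0000
  t=1,j=0: stock 94.5000 → up 120.9600 (V=0.0000), down 66.1500 (V=0.0000). Price 0.0000; hedge Δ=0.0000, bond B=0.0000.
  t=1,j=1: stock 172.8000 → up 221.1840 (V=5.0000), down 120.9600 (V=0.0000). Price 3.3273; hedge Δ=0.0499, bond B=-5.2934.
  t=0,j=0: stock 135.0000 → up 172.8000 (V=3.3273), down 94.5000 (V=0.0000). Price 2.2142; hedge Δ=0.0425, bond B=-3.5225.
The time-0 hedge costs 2.2142, which is the no-arbitrage price.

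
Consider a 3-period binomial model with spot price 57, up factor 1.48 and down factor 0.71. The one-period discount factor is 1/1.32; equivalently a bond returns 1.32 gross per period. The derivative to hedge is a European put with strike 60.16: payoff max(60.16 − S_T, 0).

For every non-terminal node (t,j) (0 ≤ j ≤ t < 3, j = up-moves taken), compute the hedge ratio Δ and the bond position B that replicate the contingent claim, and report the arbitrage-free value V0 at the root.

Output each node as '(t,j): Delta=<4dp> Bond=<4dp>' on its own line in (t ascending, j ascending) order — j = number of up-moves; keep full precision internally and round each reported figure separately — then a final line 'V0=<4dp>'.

(0,0): Delta=-0.0884 Bond=5.9812
(1,0): Delta=-0.4514 Bond=22.5849
(1,1): Delta=-0.0427 Bond=4.0421
(2,0): Delta=-1.0000 Bond=45.5758
(2,1): Delta=-0.3824 Bond=25.6774
(2,2): Delta=0.0000 Bond=0.0000
V0=0.9419

The replicating-portfolio and risk-neutral prices coincide; use p* = (1.32−0.71)/(1.48−0.71) = 0.7922 for the latter.
Terminal values V(3,·): V(3,0)=39.7591, V(3,1)=17.6341, V(3,2)=0.0000, V(3,3)=0.0000
(2,0): S=28.7337. Δ = (V_up−V_dn)/(S_up−S_dn) = (17.6341−39.7591)/(42.5259−20.4009) = -1.0000. V = [p*·17.6341 + (1−p*)·39.7591]/1.32 = 16.8421. B = V − Δ·S = 45.5758.
(2,1): S=59.8956. Δ = (V_up−V_dn)/(S_up−S_dn) = (0.0000−17.6341)/(88.6455−42.5259) = -0.3824. V = [p*·0.0000 + (1−p*)·17.6341]/1.32 = 2.7759. B = V − Δ·S = 25.6774.
(2,2): S=124.8528. Δ = (V_up−V_dn)/(S_up−S_dn) = (0.0000−0.0000)/(184.7821−88.6455) = 0.0000. V = [p*·0.0000 + (1−p*)·0.0000]/1.32 = 0.0000. B = V − Δ·S = 0.0000.
(1,0): S=40.4700. Δ = (V_up−V_dn)/(S_up−S_dn) = (2.7759−16.8421)/(59.8956−28.7337) = -0.4514. V = [p*·2.7759 + (1−p*)·16.8421]/1.32 = 4.3172. B = V − Δ·S = 22.5849.
(1,1): S=84.3600. Δ = (V_up−V_dn)/(S_up−S_dn) = (0.0000−2.7759)/(124.8528−59.8956) = -0.0427. V = [p*·0.0000 + (1−p*)·2.7759]/1.32 = 0.4370. B = V − Δ·S = 4.0421.
(0,0): S=57.0000. Δ = (V_up−V_dn)/(S_up−S_dn) = (0.4370−4.3172)/(84.3600−40.4700) = -0.0884. V = [p*·0.4370 + (1−p*)·4.3172]/1.32 = 0.9419. B = V − Δ·S = 5.9812.
Self-financing check: at every node Δ·S+B equals the discounted successor values.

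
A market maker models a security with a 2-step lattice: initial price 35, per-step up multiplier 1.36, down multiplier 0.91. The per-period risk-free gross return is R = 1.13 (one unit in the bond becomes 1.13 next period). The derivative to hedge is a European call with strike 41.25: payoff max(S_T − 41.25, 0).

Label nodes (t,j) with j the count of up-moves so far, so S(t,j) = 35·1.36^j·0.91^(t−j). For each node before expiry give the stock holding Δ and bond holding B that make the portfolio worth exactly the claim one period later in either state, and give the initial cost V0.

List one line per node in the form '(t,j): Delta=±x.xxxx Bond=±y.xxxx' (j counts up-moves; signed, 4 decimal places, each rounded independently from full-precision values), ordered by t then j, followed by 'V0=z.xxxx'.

Risk-neutral probability p* = (R−d)/(u−d) = (1.13−0.91)/(1.36−0.91) = 0.4889.
Terminal payoffs: V(2,0)=0.0000, V(2,1)=2.0660, V(2,2)=23.4860
  t=1,j=0: stock 31.8500 → up 43.3160 (V=2.0660), down 28.9835 (V=0.0000). Price 0.8938; hedge Δ=0.1441, bond B=-3.6973.
  t=1,j=1: stock 47.6000 → up 64.7360 (V=23.4860), down 43.3160 (V=2.0660). Price 11.0956; hedge Δ=1.0000, bond B=-36.5044.
  t=0,j=0: stock 35.0000 → up 47.6000 (V=11.0956), down 31.8500 (V=0.8938). Price 5.2047; hedge Δ=0.6477, bond B=-17.4658.
Check: Δ(0,0)·S0 + B(0,0) = 5.2047 = V0.

(0,0): Delta=0.6477 Bond=-17.4658
(1,0): Delta=0.1441 Bond=-3.6973
(1,1): Delta=1.0000 Bond=-36.5044
V0=5.2047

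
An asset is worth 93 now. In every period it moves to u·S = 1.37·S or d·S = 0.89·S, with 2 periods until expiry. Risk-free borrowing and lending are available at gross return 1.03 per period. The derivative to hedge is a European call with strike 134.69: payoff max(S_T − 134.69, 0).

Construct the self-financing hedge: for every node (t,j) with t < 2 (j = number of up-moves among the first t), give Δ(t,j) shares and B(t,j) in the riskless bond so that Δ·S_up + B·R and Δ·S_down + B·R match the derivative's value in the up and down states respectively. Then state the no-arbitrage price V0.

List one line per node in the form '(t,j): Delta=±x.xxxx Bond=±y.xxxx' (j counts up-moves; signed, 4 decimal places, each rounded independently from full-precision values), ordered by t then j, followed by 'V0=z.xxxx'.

No-arbitrage ⇒ martingale measure with p* = (R−d)/(u−d) = 0.2917.
Terminal values V(2,·): V(2,0)=0.0000, V(2,1)=0.0000, V(2,2)=39.8617
  t=1,j=0: stock 82.7700 → up 113.3949 (V=0.0000), down 73.6653 (V=0.0000). Price 0.0000; hedge Δ=0.0000, bond B=0.0000.
  t=1,j=1: stock 127.4100 → up 174.5517 (V=39.8617), down 113.3949 (V=0.0000). Price 11.2877; hedge Δ=0.6518, bond B=-71.7575.
  t=0,j=0: stock 93.0000 → up 127.4100 (V=11.2877), down 82.7700 (V=0.0000). Price 3.1964; hedge Δ=0.2529, bond B=-20.3197.
The time-0 hedge costs 3.1964, which is the no-arbitrage price.

(0,0): Delta=0.2529 Bond=-20.3197
(1,0): Delta=0.0000 Bond=0.0000
(1,1): Delta=0.6518 Bond=-71.7575
V0=3.1964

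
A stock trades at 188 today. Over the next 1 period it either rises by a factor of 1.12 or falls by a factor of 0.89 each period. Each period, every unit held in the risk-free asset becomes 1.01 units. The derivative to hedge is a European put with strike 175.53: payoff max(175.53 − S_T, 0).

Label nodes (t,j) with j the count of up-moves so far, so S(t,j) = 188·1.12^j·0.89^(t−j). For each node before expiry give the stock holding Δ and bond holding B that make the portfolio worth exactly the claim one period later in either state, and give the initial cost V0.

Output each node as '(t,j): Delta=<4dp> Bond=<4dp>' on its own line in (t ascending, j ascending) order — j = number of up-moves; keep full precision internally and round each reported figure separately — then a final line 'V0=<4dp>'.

(0,0): Delta=-0.1899 Bond=39.5833
V0=3.8876

The replicating-portfolio and risk-neutral prices coincide; use p* = (1.01−0.89)/(1.12−0.89) = 0.5217 for the latter.
Terminal values V(1,·): V(1,0)=8.2100, V(1,1)=0.0000
  t=0,j=0: stock 188.0000 → up 210.5600 (V=0.0000), down 167.3200 (V=8.2100). Price 3.8876; hedge Δ=-0.1899, bond B=39.5833.
Check: Δ(0,0)·S0 + B(0,0) = 3.8876 = V0.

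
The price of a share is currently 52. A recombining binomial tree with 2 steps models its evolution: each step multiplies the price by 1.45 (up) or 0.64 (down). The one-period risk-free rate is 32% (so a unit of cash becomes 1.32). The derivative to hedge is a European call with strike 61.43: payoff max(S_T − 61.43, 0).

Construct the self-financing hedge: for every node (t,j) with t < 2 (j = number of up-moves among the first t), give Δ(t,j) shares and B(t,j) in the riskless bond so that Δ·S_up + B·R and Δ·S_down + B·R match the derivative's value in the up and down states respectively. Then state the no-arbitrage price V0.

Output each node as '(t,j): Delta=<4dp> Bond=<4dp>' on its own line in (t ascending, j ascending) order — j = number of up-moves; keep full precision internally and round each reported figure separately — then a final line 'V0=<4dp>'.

No-arbitrage ⇒ martingale measure with p* = (R−d)/(u−d) = 0.8395.
At expiry t=2: V(2,0)=0.0000, V(2,1)=0.0000, V(2,2)=47.9000
Node (1,0) S=33.2800: V=(p*·0.0000+(1−p*)·0.0000)/1.32=0.0000; Δ=(0.0000−0.0000)/(48.2560−21.2992)=0.0000; B=V−Δ·S=0.0000
Node (1,1) S=75.4000: V=(p*·47.9000+(1−p*)·0.0000)/1.32=30.4639; Δ=(47.9000−0.0000)/(109.3300−48.2560)=0.7843; B=V−Δ·S=-28.6719
Node (0,0) S=52.0000: V=(p*·30.4639+(1−p*)·0.0000)/1.32=19.3747; Δ=(30.4639−0.0000)/(75.4000−33.2800)=0.7233; B=V−Δ·S=-18.2350
Root portfolio cost Δ·52+B reproduces V0=19.3747.

(0,0): Delta=0.7233 Bond=-18.2350
(1,0): Delta=0.0000 Bond=0.0000
(1,1): Delta=0.7843 Bond=-28.6719
V0=19.3747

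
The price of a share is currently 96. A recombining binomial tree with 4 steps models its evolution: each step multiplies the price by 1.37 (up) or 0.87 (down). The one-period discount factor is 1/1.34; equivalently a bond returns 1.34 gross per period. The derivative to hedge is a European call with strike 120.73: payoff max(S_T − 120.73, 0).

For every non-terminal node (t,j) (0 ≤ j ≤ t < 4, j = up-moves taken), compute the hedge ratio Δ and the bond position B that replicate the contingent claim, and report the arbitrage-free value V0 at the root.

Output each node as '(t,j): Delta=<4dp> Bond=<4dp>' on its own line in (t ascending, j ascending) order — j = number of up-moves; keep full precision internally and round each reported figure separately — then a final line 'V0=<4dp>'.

The replicating-portfolio and risk-neutral prices coincide; use p* = (1.34−0.87)/(1.37−0.87) = 0.9400 for the latter.
Payoff layer (t=4): V(4,0)=0.0000, V(4,1)=0.0000, V(4,2)=15.6501, V(4,3)=94.0294, V(4,4)=217.4543
  t=3,j=0: stock 63.2163 → up 86.6063 (V=0.0000), down 54.9982 (V=0.0000). Price 0.0000; hedge Δ=0.0000, bond B=0.0000.
  t=3,j=1: stock 99.5475 → up 136.3801 (V=15.6501), down 86.6063 (V=0.0000). Price 10.9784; hedge Δ=0.3144, bond B=-20.3217.
  t=3,j=2: stock 156.7587 → up 214.7594 (V=94.0294), down 136.3801 (V=15.6501). Price 66.6617; hedge Δ=1.0000, bond B=-90.0970.
  t=3,j=3: stock 246.8499 → up 338.1843 (V=217.4543), down 214.7594 (V=94.0294). Price 156.7529; hedge Δ=1.0000, bond B=-90.0970.
  t=2,j=0: stock 72.6624 → up 99.5475 (V=10.9784), down 63.2163 (V=0.0000). Price 7.7013; hedge Δ=0.3022, bond B=-14.2555.
  t=2,j=1: stock 114.4224 → up 156.7587 (V=66.6617), down 99.5475 (V=10.9784). Price 47.2542; hedge Δ=0.9733, bond B=-64.1123.
  t=2,j=2: stock 180.1824 → up 246.8499 (V=156.7529), down 156.7587 (V=66.6617). Price 112.9458; hedge Δ=1.0000, bond B=-67.2366.
  t=1,j=0: stock 83.5200 → up 114.4224 (V=47.2542), down 72.6624 (V=7.7013). Price 33.4933; hedge Δ=0.9471, bond B=-45.6126.
  t=1,j=1: stock 131.5200 → up 180.1824 (V=112.9458), down 114.4224 (V=47.2542). Price 81.3465; hedge Δ=0.9990, bond B=-50.0367.
  t=0,j=0: stock 96.0000 → up 131.5200 (V=81.3465), down 83.5200 (V=33.4933). Price 58.5637; hedge Δ=0.9969, bond B=-37.1427.
Each (Δ,B) replicates both successor values, so the strategy is self-financing and V0 is arbitrage-free.

(0,0): Delta=0.9969 Bond=-37.1427
(1,0): Delta=0.9471 Bond=-45.6126
(1,1): Delta=0.9990 Bond=-50.0367
(2,0): Delta=0.3022 Bond=-14.2555
(2,1): Delta=0.9733 Bond=-64.1123
(2,2): Delta=1.0000 Bond=-67.2366
(3,0): Delta=0.0000 Bond=0.0000
(3,1): Delta=0.3144 Bond=-20.3217
(3,2): Delta=1.0000 Bond=-90.0970
(3,3): Delta=1.0000 Bond=-90.0970
V0=58.5637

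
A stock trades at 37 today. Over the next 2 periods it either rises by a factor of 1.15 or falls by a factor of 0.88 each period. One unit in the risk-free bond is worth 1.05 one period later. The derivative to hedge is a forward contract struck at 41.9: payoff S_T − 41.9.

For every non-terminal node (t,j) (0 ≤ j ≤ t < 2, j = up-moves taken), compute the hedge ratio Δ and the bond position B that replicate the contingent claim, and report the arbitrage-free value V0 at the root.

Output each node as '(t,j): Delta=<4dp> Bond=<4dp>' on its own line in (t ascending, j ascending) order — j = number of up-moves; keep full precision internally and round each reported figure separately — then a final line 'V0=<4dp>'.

Risk-neutral probability p* = (R−d)/(u−d) = (1.05−0.88)/(1.15−0.88) = 0.6296.
Terminal payoffs: V(2,0)=-13.2472, V(2,1)=-4.4560, V(2,2)=7.0325
Node (1,0) S=32.5600: V=(p*·-4.4560+(1−p*)·-13.2472)/1.05=-7.3448; Δ=(-4.4560−-13.2472)/(37.4440−28.6528)=1.0000; B=V−Δ·S=-39.9048
Node (1,1) S=42.5500: V=(p*·7.0325+(1−p*)·-4.4560)/1.05=2.6452; Δ=(7.0325−-4.4560)/(48.9325−37.4440)=1.0000; B=V−Δ·S=-39.9048
Node (0,0) S=37.0000: V=(p*·2.6452+(1−p*)·-7.3448)/1.05=-1.0045; Δ=(2.6452−-7.3448)/(42.5500−32.5600)=1.0000; B=V−Δ·S=-38.0045
Root portfolio cost Δ·37+B reproduces V0=-1.0045.

(0,0): Delta=1.0000 Bond=-38.0045
(1,0): Delta=1.0000 Bond=-39.9048
(1,1): Delta=1.0000 Bond=-39.9048
V0=-1.0045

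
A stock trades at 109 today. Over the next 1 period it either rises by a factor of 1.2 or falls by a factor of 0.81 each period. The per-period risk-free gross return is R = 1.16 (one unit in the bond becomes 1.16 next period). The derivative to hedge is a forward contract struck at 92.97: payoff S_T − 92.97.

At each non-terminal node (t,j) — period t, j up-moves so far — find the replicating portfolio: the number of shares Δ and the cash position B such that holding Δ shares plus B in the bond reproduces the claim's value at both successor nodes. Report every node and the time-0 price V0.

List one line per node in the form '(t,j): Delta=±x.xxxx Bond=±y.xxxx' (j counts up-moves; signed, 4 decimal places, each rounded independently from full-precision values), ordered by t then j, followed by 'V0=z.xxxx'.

No-arbitrage ⇒ martingale measure with p* = (R−d)/(u−d) = 0.8974.
Terminal payoffs: V(1,0)=-4.6800, V(1,1)=37.8300
(0,0): S=109.0000. Δ = (V_up−V_dn)/(S_up−S_dn) = (37.8300−-4.6800)/(130.8000−88.2900) = 1.0000. V = [p*·37.8300 + (1−p*)·-4.6800]/1.16 = 28.8534. B = V − Δ·S = -80.1466.
Check: Δ(0,0)·S0 + B(0,0) = 28.8534 = V0.

(0,0): Delta=1.0000 Bond=-80.1466
V0=28.8534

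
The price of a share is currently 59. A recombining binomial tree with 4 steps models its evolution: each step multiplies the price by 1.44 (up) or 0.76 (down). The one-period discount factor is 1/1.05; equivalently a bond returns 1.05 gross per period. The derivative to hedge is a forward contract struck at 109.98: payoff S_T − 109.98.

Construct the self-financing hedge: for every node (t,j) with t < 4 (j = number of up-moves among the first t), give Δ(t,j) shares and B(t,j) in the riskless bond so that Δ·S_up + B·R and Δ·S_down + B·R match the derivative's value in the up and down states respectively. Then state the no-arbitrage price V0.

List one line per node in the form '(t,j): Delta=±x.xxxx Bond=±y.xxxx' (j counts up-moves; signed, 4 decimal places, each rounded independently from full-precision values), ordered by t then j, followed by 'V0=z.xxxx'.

(0,0): Delta=1.0000 Bond=-90.4808
(1,0): Delta=1.0000 Bond=-95.0049
(1,1): Delta=1.0000 Bond=-95.0049
(2,0): Delta=1.0000 Bond=-99.7551
(2,1): Delta=1.0000 Bond=-99.7551
(2,2): Delta=1.0000 Bond=-99.7551
(3,0): Delta=1.0000 Bond=-104.7429
(3,1): Delta=1.0000 Bond=-104.7429
(3,2): Delta=1.0000 Bond=-104.7429
(3,3): Delta=1.0000 Bond=-104.7429
V0=-31.4808

Under the risk-neutral measure, an up-move has probability p* = (R−d)/(u−d) = 0.4265 and values discount at R = 1.05.
Terminal values V(4,·): V(4,0)=-90.2963, V(4,1)=-72.6846, V(4,2)=-39.3150, V(4,3)=23.9115, V(4,4)=143.7092
(3,0): S=25.8996. Δ = (V_up−V_dn)/(S_up−S_dn) = (-72.6846−-90.2963)/(37.2954−19.6837) = 1.0000. V = [p*·-72.6846 + (1−p*)·-90.2963]/1.05 = -78.8433. B = V − Δ·S = -104.7429.
(3,1): S=49.0729. Δ = (V_up−V_dn)/(S_up−S_dn) = (-39.3150−-72.6846)/(70.6650−37.2954) = 1.0000. V = [p*·-39.3150 + (1−p*)·-72.6846]/1.05 = -55.6700. B = V − Δ·S = -104.7429.
(3,2): S=92.9802. Δ = (V_up−V_dn)/(S_up−S_dn) = (23.9115−-39.3150)/(133.8915−70.6650) = 1.0000. V = [p*·23.9115 + (1−p*)·-39.3150]/1.05 = -11.7626. B = V − Δ·S = -104.7429.
(3,3): S=176.1731. Δ = (V_up−V_dn)/(S_up−S_dn) = (143.7092−23.9115)/(253.6892−133.8915) = 1.0000. V = [p*·143.7092 + (1−p*)·23.9115]/1.05 = 71.4302. B = V − Δ·S = -104.7429.
(2,0): S=34.0784. Δ = (V_up−V_dn)/(S_up−S_dn) = (-55.6700−-78.8433)/(49.0729−25.8996) = 1.0000. V = [p*·-55.6700 + (1−p*)·-78.8433]/1.05 = -65.6767. B = V − Δ·S = -99.7551.
(2,1): S=64.5696. Δ = (V_up−V_dn)/(S_up−S_dn) = (-11.7626−-55.6700)/(92.9802−49.0729) = 1.0000. V = [p*·-11.7626 + (1−p*)·-55.6700]/1.05 = -35.1855. B = V − Δ·S = -99.7551.
(2,2): S=122.3424. Δ = (V_up−V_dn)/(S_up−S_dn) = (71.4302−-11.7626)/(176.1731−92.9802) = 1.0000. V = [p*·71.4302 + (1−p*)·-11.7626]/1.05 = 22.5873. B = V − Δ·S = -99.7551.
(1,0): S=44.8400. Δ = (V_up−V_dn)/(S_up−S_dn) = (-35.1855−-65.6767)/(64.5696−34.0784) = 1.0000. V = [p*·-35.1855 + (1−p*)·-65.6767]/1.05 = -50.1649. B = V − Δ·S = -95.0049.
(1,1): S=84.9600. Δ = (V_up−V_dn)/(S_up−S_dn) = (22.5873−-35.1855)/(122.3424−64.5696) = 1.0000. V = [p*·22.5873 + (1−p*)·-35.1855]/1.05 = -10.0449. B = V − Δ·S = -95.0049.
(0,0): S=59.0000. Δ = (V_up−V_dn)/(S_up−S_dn) = (-10.0449−-50.1649)/(84.9600−44.8400) = 1.0000. V = [p*·-10.0449 + (1−p*)·-50.1649]/1.05 = -31.4808. B = V − Δ·S = -90.4808.
Check: Δ(0,0)·S0 + B(0,0) = -31.4808 = V0.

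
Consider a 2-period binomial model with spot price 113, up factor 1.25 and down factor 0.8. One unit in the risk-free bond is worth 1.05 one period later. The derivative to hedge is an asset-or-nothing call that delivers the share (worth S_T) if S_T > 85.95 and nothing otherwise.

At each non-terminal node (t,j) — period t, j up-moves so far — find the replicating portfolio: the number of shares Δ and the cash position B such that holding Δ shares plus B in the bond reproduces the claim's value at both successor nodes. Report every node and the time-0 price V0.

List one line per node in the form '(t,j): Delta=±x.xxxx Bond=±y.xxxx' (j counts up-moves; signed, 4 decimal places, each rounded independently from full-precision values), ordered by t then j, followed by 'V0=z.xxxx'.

No-arbitrage ⇒ martingale measure with p* = (R−d)/(u−d) = 0.5556.
Payoff layer (t=2): V(2,0)=0.0000, V(2,1)=113.0000, V(2,2)=176.5625
Node (1,0) S=90.4000: V=(p*·113.0000+(1−p*)·0.0000)/1.05=59.7884; Δ=(113.0000−0.0000)/(113.0000−72.3200)=2.7778; B=V−Δ·S=-191.3228
Node (1,1) S=141.2500: V=(p*·176.5625+(1−p*)·113.0000)/1.05=141.2500; Δ=(176.5625−113.0000)/(176.5625−113.0000)=1.0000; B=V−Δ·S=0.0000
Node (0,0) S=113.0000: V=(p*·141.2500+(1−p*)·59.7884)/1.05=100.0427; Δ=(141.2500−59.7884)/(141.2500−90.4000)=1.6020; B=V−Δ·S=-80.9832
Self-financing check: at every node Δ·S+B equals the discounted successor values.

(0,0): Delta=1.6020 Bond=-80.9832
(1,0): Delta=2.7778 Bond=-191.3228
(1,1): Delta=1.0000 Bond=0.0000
V0=100.0427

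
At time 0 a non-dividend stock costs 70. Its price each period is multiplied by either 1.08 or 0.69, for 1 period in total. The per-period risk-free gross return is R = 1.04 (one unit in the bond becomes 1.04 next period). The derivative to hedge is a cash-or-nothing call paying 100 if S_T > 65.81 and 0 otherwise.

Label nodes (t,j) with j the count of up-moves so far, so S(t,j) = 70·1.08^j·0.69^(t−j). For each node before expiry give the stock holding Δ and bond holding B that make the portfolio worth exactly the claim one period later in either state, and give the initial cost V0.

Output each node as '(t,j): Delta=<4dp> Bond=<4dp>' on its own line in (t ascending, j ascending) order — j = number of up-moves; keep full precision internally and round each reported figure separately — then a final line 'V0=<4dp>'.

Risk-neutral probability p* = (R−d)/(u−d) = (1.04−0.69)/(1.08−0.69) = 0.8974.
Terminal payoffs: V(1,0)=0.0000, V(1,1)=100.0000
  t=0,j=0: stock 70.0000 → up 75.6000 (V=100.0000), down 48.3000 (V=0.0000). Price 86.2919; hedge Δ=3.6630, bond B=-170.1183.
The time-0 hedge costs 86.2919, which is the no-arbitrage price.

(0,0): Delta=3.6630 Bond=-170.1183
V0=86.2919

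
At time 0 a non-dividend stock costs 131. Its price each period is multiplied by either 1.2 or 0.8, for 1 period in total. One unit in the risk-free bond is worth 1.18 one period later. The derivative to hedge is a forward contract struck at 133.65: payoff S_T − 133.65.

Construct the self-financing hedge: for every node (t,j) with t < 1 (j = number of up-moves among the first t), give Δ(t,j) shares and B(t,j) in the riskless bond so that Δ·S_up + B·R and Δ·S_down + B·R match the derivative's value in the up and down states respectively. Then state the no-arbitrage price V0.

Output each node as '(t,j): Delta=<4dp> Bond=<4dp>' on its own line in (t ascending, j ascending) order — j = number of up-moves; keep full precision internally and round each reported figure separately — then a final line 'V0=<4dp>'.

(0,0): Delta=1.0000 Bond=-113.2627
V0=17.7373

Risk-neutral probability p* = (R−d)/(u−d) = (1.18−0.8)/(1.2−0.8) = 0.9500.
At expiry t=1: V(1,0)=-28.8500, V(1,1)=23.5500
(0,0): S=131.0000. Δ = (V_up−V_dn)/(S_up−S_dn) = (23.5500−-28.8500)/(157.2000−104.8000) = 1.0000. V = [p*·23.5500 + (1−p*)·-28.8500]/1.18 = 17.7373. B = V − Δ·S = -113.2627.
Check: Δ(0,0)·S0 + B(0,0) = 17.7373 = V0.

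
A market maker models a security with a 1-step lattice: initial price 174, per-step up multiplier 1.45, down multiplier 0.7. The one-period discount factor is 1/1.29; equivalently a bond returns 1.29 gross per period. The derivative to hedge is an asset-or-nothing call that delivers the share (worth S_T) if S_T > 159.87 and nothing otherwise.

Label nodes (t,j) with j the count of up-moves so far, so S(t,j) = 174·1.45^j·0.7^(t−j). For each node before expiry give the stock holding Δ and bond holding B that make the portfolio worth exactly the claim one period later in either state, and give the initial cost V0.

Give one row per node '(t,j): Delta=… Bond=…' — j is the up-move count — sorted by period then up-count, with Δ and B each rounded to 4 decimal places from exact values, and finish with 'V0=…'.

(0,0): Delta=1.9333 Bond=-182.5426
V0=153.8574

Since d<R<u, set p* = (R−d)/(u−d) = 0.7867; price each node as the discounted p*-expectation of its children.
Terminal payoffs: V(1,0)=0.0000, V(1,1)=252.3000
Node (0,0) S=174.0000: V=(p*·252.3000+(1−p*)·0.0000)/1.29=153.8574; Δ=(252.3000−0.0000)/(252.3000−121.8000)=1.9333; B=V−Δ·S=-182.5426
Each (Δ,B) replicates both successor values, so the strategy is self-financing and V0 is arbitrage-free.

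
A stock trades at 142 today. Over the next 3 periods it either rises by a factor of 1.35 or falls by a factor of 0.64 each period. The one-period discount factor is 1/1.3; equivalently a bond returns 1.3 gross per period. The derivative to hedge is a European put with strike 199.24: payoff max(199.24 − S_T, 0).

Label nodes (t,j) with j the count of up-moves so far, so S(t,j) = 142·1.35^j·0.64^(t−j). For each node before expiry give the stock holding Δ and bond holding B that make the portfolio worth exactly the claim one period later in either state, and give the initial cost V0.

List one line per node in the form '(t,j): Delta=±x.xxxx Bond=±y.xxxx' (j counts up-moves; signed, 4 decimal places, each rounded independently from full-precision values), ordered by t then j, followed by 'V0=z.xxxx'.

(0,0): Delta=-0.2386 Bond=37.4594
(1,0): Delta=-1.0000 Bond=117.8935
(1,1): Delta=-0.2113 Bond=43.4550
(2,0): Delta=-1.0000 Bond=153.2615
(2,1): Delta=-1.0000 Bond=153.2615
(2,2): Delta=-0.1829 Bond=49.1605
V0=3.5786

Under the risk-neutral measure, an up-move has probability p* = (R−d)/(u−d) = 0.9296 and values discount at R = 1.3.
Terminal values V(3,·): V(3,0)=162.0156, V(3,1)=120.7197, V(3,2)=33.6112, V(3,3)=0.0000
(2,0): S=58.1632. Δ = (V_up−V_dn)/(S_up−S_dn) = (120.7197−162.0156)/(78.5203−37.2244) = -1.0000. V = [p*·120.7197 + (1−p*)·162.0156]/1.3 = 95.0983. B = V − Δ·S = 153.2615.
(2,1): S=122.6880. Δ = (V_up−V_dn)/(S_up−S_dn) = (33.6112−120.7197)/(165.6288−78.5203) = -1.0000. V = [p*·33.6112 + (1−p*)·120.7197]/1.3 = 30.5735. B = V − Δ·S = 153.2615.
(2,2): S=258.7950. Δ = (V_up−V_dn)/(S_up−S_dn) = (0.0000−33.6112)/(349.3733−165.6288) = -0.1829. V = [p*·0.0000 + (1−p*)·33.6112]/1.3 = 1.8208. B = V − Δ·S = 49.1605.
(1,0): S=90.8800. Δ = (V_up−V_dn)/(S_up−S_dn) = (30.5735−95.0983)/(122.6880−58.1632) = -1.0000. V = [p*·30.5735 + (1−p*)·95.0983]/1.3 = 27.0135. B = V − Δ·S = 117.8935.
(1,1): S=191.7000. Δ = (V_up−V_dn)/(S_up−S_dn) = (1.8208−30.5735)/(258.7950−122.6880) = -0.2113. V = [p*·1.8208 + (1−p*)·30.5735]/1.3 = 2.9582. B = V − Δ·S = 43.4550.
(0,0): S=142.0000. Δ = (V_up−V_dn)/(S_up−S_dn) = (2.9582−27.0135)/(191.7000−90.8800) = -0.2386. V = [p*·2.9582 + (1−p*)·27.0135]/1.3 = 3.5786. B = V − Δ·S = 37.4594.
Self-financing check: at every node Δ·S+B equals the discounted successor values.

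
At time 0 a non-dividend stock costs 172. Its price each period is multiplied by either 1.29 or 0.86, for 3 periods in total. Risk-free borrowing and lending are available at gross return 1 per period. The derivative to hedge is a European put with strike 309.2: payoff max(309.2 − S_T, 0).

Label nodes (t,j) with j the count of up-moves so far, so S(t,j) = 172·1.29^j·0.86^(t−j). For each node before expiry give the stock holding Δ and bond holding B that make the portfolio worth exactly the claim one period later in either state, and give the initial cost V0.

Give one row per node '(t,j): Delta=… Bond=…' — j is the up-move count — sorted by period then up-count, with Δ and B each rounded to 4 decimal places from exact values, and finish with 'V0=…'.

(0,0): Delta=-0.9140 Bond=296.4731
(1,0): Delta=-1.0000 Bond=309.2000
(1,1): Delta=-0.7951 Bond=270.1104
(2,0): Delta=-1.0000 Bond=309.2000
(2,1): Delta=-1.0000 Bond=309.2000
(2,2): Delta=-0.5123 Bond=189.1390
V0=139.2718

The replicating-portfolio and risk-neutral prices coincide; use p* = (1−0.86)/(1.29−0.86) = 0.3256 for the latter.
At expiry t=3: V(3,0)=199.7984, V(3,1)=145.0976, V(3,2)=63.0463, V(3,3)=0.0000
  t=2,j=0: stock 127.2112 → up 164.1024 (V=145.0976), down 109.4016 (V=199.7984). Price 181.9888; hedge Δ=-1.0000, bond B=309.2000.
  t=2,j=1: stock 190.8168 → up 246.1537 (V=63.0463), down 164.1024 (V=145.0976). Price 118.3832; hedge Δ=-1.0000, bond B=309.2000.
  t=2,j=2: stock 286.2252 → up 369.2305 (V=0.0000), down 246.1537 (V=63.0463). Price 42.5196; hedge Δ=-0.5123, bond B=189.1390.
  t=1,j=0: stock 147.9200 → up 190.8168 (V=118.3832), down 127.2112 (V=181.9888). Price 161.2800; hedge Δ=-1.0000, bond B=309.2000.
  t=1,j=1: stock 221.8800 → up 286.2252 (V=42.5196), down 190.8168 (V=118.3832). Price 93.6834; hedge Δ=-0.7951, bond B=270.1104.
  t=0,j=0: stock 172.0000 → up 221.8800 (V=93.6834), down 147.9200 (V=161.2800). Price 139.2718; hedge Δ=-0.9140, bond B=296.4731.
The time-0 hedge costs 139.2718, which is the no-arbitrage price.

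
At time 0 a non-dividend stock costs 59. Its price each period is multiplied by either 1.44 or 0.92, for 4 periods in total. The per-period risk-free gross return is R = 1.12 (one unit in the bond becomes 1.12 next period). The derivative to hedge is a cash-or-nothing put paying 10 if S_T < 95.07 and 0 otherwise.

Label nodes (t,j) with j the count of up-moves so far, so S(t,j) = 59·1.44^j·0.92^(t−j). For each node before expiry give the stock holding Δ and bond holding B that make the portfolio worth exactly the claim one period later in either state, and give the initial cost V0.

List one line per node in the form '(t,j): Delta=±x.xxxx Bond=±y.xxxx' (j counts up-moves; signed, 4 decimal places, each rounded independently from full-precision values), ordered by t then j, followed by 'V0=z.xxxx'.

Since d<R<u, set p* = (R−d)/(u−d) = 0.3846; price each node as the discounted p*-expectation of its children.
At expiry t=4: V(4,0)=10.0000, V(4,1)=10.0000, V(4,2)=0.0000, V(4,3)=0.0000, V(4,4)=0.0000
Node (3,0) S=45.9426: V=(p*·10.0000+(1−p*)·10.0000)/1.12=8.9286; Δ=(10.0000−10.0000)/(66.1573−42.2672)=0.0000; B=V−Δ·S=8.9286
Node (3,1) S=71.9101: V=(p*·0.0000+(1−p*)·10.0000)/1.12=5.4945; Δ=(0.0000−10.0000)/(103.5506−66.1573)=-0.2674; B=V−Δ·S=24.7253
Node (3,2) S=112.5550: V=(p*·0.0000+(1−p*)·0.0000)/1.12=0.0000; Δ=(0.0000−0.0000)/(162.0792−103.5506)=0.0000; B=V−Δ·S=0.0000
Node (3,3) S=176.1731: V=(p*·0.0000+(1−p*)·0.0000)/1.12=0.0000; Δ=(0.0000−0.0000)/(253.6892−162.0792)=0.0000; B=V−Δ·S=0.0000
Node (2,0) S=49.9376: V=(p*·5.4945+(1−p*)·8.9286)/1.12=6.7927; Δ=(5.4945−8.9286)/(71.9101−45.9426)=-0.1322; B=V−Δ·S=13.3966
Node (2,1) S=78.1632: V=(p*·0.0000+(1−p*)·5.4945)/1.12=3.0190; Δ=(0.0000−5.4945)/(112.5550−71.9101)=-0.1352; B=V−Δ·S=13.5853
Node (2,2) S=122.3424: V=(p*·0.0000+(1−p*)·0.0000)/1.12=0.0000; Δ=(0.0000−0.0000)/(176.1731−112.5550)=0.0000; B=V−Δ·S=0.0000
Node (1,0) S=54.2800: V=(p*·3.0190+(1−p*)·6.7927)/1.12=4.7690; Δ=(3.0190−6.7927)/(78.1632−49.9376)=-0.1337; B=V−Δ·S=12.0261
Node (1,1) S=84.9600: V=(p*·0.0000+(1−p*)·3.0190)/1.12=1.6588; Δ=(0.0000−3.0190)/(122.3424−78.1632)=-0.0683; B=V−Δ·S=7.4645
Node (0,0) S=59.0000: V=(p*·1.6588+(1−p*)·4.7690)/1.12=3.1899; Δ=(1.6588−4.7690)/(84.9600−54.2800)=-0.1014; B=V−Δ·S=9.1711
Check: Δ(0,0)·S0 + B(0,0) = 3.1899 = V0.

(0,0): Delta=-0.1014 Bond=9.1711
(1,0): Delta=-0.1337 Bond=12.0261
(1,1): Delta=-0.0683 Bond=7.4645
(2,0): Delta=-0.1322 Bond=13.3966
(2,1): Delta=-0.1352 Bond=13.5853
(2,2): Delta=0.0000 Bond=0.0000
(3,0): Delta=0.0000 Bond=8.9286
(3,1): Delta=-0.2674 Bond=24.7253
(3,2): Delta=0.0000 Bond=0.0000
(3,3): Delta=0.0000 Bond=0.0000
V0=3.1899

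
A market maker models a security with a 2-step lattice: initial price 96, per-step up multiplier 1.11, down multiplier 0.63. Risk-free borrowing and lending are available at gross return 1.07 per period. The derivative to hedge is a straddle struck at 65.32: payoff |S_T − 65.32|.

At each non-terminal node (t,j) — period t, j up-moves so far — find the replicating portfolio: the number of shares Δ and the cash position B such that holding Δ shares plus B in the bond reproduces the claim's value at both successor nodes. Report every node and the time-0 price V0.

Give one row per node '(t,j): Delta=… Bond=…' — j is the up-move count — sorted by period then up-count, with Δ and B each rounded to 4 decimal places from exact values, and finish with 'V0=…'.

(0,0): Delta=0.9080 Bond=-47.8905
(1,0): Delta=-0.8751 Bond=56.5994
(1,1): Delta=1.0000 Bond=-61.0467
V0=39.2772

Risk-neutral probability p* = (R−d)/(u−d) = (1.07−0.63)/(1.11−0.63) = 0.9167.
Payoff layer (t=2): V(2,0)=27.2176, V(2,1)=1.8128, V(2,2)=52.9616
(1,0): S=60.4800. Δ = (V_up−V_dn)/(S_up−S_dn) = (1.8128−27.2176)/(67.1328−38.1024) = -0.8751. V = [p*·1.8128 + (1−p*)·27.2176]/1.07 = 3.6728. B = V − Δ·S = 56.5994.
(1,1): S=106.5600. Δ = (V_up−V_dn)/(S_up−S_dn) = (52.9616−1.8128)/(118.2816−67.1328) = 1.0000. V = [p*·52.9616 + (1−p*)·1.8128]/1.07 = 45.5133. B = V − Δ·S = -61.0467.
(0,0): S=96.0000. Δ = (V_up−V_dn)/(S_up−S_dn) = (45.5133−3.6728)/(106.5600−60.4800) = 0.9080. V = [p*·45.5133 + (1−p*)·3.6728]/1.07 = 39.2772. B = V − Δ·S = -47.8905.
Check: Δ(0,0)·S0 + B(0,0) = 39.2772 = V0.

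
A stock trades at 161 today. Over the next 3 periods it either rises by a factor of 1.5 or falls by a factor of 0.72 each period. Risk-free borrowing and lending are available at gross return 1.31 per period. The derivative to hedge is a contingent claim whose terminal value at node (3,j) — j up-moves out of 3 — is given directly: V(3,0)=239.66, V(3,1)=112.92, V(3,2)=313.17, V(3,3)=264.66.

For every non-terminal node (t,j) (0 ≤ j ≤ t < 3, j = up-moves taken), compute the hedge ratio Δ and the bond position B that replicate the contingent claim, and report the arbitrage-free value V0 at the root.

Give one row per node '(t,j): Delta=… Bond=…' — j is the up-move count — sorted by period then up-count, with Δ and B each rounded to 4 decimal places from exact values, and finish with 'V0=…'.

No-arbitrage ⇒ martingale measure with p* = (R−d)/(u−d) = 0.7564.
Terminal values V(3,·): V(3,0)=239.6600, V(3,1)=112.9200, V(3,2)=313.1700, V(3,3)=264.6600
  t=2,j=0: stock 83.4624 → up 125.1936 (V=112.9200), down 60.0929 (V=239.6600). Price 109.7653; hedge Δ=-1.9468, bond B=272.2525.
  t=2,j=1: stock 173.8800 → up 260.8200 (V=313.1700), down 125.1936 (V=112.9200). Price 201.8253; hedge Δ=1.4765, bond B=-54.9055.
  t=2,j=2: stock 362.2500 → up 543.3750 (V=264.6600), down 260.8200 (V=313.1700). Price 211.0508; hedge Δ=-0.1717, bond B=273.2431.
  t=1,j=0: stock 115.9200 → up 173.8800 (V=201.8253), down 83.4624 (V=109.7653). Price 136.9469; hedge Δ=1.0182, bond B=18.9213.
  t=1,j=1: stock 241.5000 → up 362.2500 (V=211.0508), down 173.8800 (V=201.8253). Price 159.3920; hedge Δ=0.0490, bond B=147.5645.
  t=0,j=0: stock 161.0000 → up 241.5000 (V=159.3920), down 115.9200 (V=136.9469). Price 117.4997; hedge Δ=0.1787, bond B=88.7239.
Check: Δ(0,0)·S0 + B(0,0) = 117.4997 = V0.

(0,0): Delta=0.1787 Bond=88.7239
(1,0): Delta=1.0182 Bond=18.9213
(1,1): Delta=0.0490 Bond=147.5645
(2,0): Delta=-1.9468 Bond=272.2525
(2,1): Delta=1.4765 Bond=-54.9055
(2,2): Delta=-0.1717 Bond=273.2431
V0=117.4997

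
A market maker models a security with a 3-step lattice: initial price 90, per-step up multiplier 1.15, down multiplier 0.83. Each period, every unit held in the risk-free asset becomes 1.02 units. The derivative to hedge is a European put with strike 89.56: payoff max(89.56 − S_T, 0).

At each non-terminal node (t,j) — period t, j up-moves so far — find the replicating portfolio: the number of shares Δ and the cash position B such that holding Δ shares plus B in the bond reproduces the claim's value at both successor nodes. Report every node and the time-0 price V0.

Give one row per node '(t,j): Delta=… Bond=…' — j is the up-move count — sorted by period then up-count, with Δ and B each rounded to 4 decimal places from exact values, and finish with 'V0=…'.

(0,0): Delta=-0.4033 Bond=43.7580
(1,0): Delta=-0.7752 Bond=72.4186
(1,1): Delta=-0.2196 Bond=25.6221
(2,0): Delta=-1.0000 Bond=87.8039
(2,1): Delta=-0.6642 Bond=64.3311
(2,2): Delta=0.0000 Bond=0.0000
V0=7.4652

The replicating-portfolio and risk-neutral prices coincide; use p* = (1.02−0.83)/(1.15−0.83) = 0.5938 for the latter.
At expiry t=3: V(3,0)=38.0992, V(3,1)=18.2589, V(3,2)=0.0000, V(3,3)=0.0000
  t=2,j=0: stock 62.0010 → up 71.3011 (V=18.2589), down 51.4608 (V=38.0992). Price 25.8029; hedge Δ=-1.0000, bond B=87.8039.
  t=2,j=1: stock 85.9050 → up 98.7907 (V=0.0000), down 71.3011 (V=18.2589). Price 7.2722; hedge Δ=-0.6642, bond B=64.3311.
  t=2,j=2: stock 119.0250 → up 136.8787 (V=0.0000), down 98.7907 (V=0.0000). Price 0.0000; hedge Δ=0.0000, bond B=0.0000.
  t=1,j=0: stock 74.7000 → up 85.9050 (V=7.2722), down 62.0010 (V=25.8029). Price 14.5101; hedge Δ=-0.7752, bond B=72.4186.
  t=1,j=1: stock 103.5000 → up 119.0250 (V=0.0000), down 85.9050 (V=7.2722). Price 2.8964; hedge Δ=-0.2196, bond B=25.6221.
  t=0,j=0: stock 90.0000 → up 103.5000 (V=2.8964), down 74.7000 (V=14.5101). Price 7.4652; hedge Δ=-0.4033, bond B=43.7580.
Each (Δ,B) replicates both successor values, so the strategy is self-financing and V0 is arbitrage-free.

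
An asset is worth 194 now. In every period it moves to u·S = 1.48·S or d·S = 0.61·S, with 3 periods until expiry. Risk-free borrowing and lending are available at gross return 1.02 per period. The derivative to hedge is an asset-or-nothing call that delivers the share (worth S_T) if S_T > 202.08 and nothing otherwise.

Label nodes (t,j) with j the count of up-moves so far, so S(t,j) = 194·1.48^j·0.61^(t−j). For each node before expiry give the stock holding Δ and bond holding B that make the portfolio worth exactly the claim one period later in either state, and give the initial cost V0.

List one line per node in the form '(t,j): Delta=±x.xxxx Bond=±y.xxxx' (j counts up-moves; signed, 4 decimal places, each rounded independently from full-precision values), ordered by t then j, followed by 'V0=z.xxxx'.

(0,0): Delta=1.2032 Bond=-85.3490
(1,0): Delta=1.1632 Bond=-82.3246
(1,1): Delta=1.2217 Bond=-92.3642
(2,0): Delta=0.0000 Bond=0.0000
(2,1): Delta=1.7011 Bond=-178.1826
(2,2): Delta=1.0000 Bond=0.0000
V0=148.0755

Since d<R<u, set p* = (R−d)/(u−d) = 0.4713; price each node as the discounted p*-expectation of its children.
Payoff layer (t=3): V(3,0)=0.0000, V(3,1)=0.0000, V(3,2)=259.2119, V(3,3)=628.9076
  t=2,j=0: stock 72.1874 → up 106.8374 (V=0.0000), down 44.0343 (V=0.0000). Price 0.0000; hedge Δ=0.0000, bond B=0.0000.
  t=2,j=1: stock 175.1432 → up 259.2119 (V=259.2119), down 106.8374 (V=0.0000). Price 119.7621; hedge Δ=1.7011, bond B=-178.1826.
  t=2,j=2: stock 424.9376 → up 628.9076 (V=628.9076), down 259.2119 (V=259.2119). Price 424.9376; hedge Δ=1.0000, bond B=0.0000.
  t=1,j=0: stock 118.3400 → up 175.1432 (V=119.7621), down 72.1874 (V=0.0000). Price 55.3330; hedge Δ=1.1632, bond B=-82.3246.
  t=1,j=1: stock 287.1200 → up 424.9376 (V=424.9376), down 175.1432 (V=119.7621). Price 258.4122; hedge Δ=1.2217, bond B=-92.3642.
  t=0,j=0: stock 194.0000 → up 287.1200 (V=258.4122), down 118.3400 (V=55.3330). Price 148.0755; hedge Δ=1.2032, bond B=-85.3490.
Self-financing check: at every node Δ·S+B equals the discounted successor values.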